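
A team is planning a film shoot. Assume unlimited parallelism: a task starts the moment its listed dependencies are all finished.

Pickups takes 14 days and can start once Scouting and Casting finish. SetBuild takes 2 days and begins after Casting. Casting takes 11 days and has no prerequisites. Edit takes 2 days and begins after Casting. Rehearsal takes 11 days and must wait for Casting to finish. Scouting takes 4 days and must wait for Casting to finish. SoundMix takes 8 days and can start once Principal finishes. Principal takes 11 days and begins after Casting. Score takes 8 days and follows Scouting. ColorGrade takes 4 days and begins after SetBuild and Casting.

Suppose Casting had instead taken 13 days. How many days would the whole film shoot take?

Actual critical path: Casting→Principal→SoundMix = 11+11+8 = 30 ⇒ 30 days.
Since Casting is critical, the +2 change carries straight to that chain (now 32 days).
The critical path is still Casting→Principal→SoundMix; finish is now 32 days.

32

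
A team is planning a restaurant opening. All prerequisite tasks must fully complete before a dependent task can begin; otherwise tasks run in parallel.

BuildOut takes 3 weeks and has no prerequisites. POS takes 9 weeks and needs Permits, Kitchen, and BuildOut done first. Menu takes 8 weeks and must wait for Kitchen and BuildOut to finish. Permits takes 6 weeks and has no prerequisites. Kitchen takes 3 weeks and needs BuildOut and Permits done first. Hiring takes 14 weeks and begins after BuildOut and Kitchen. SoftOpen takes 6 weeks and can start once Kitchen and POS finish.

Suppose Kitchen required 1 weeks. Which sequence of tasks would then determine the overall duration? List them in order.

Permits, Kitchen, POS, SoftOpen

Actual critical path: Permits→Kitchen→POS→SoftOpen = 6+3+9+6 = 24 ⇒ 24 weeks.
Kitchen is on the critical path; changing it to 1 makes that path 22 weeks.
The critical path is still Permits→Kitchen→POS→SoftOpen; finish is now 22 weeks.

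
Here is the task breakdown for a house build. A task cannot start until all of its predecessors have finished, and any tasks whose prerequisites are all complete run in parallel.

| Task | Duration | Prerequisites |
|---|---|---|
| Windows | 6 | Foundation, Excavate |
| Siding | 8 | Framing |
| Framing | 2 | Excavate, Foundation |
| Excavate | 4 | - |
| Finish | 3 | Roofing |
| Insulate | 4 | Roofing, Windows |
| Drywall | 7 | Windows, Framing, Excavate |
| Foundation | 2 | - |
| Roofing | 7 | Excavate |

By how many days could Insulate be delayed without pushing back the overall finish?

2

Excavate→Windows→Drywall = 4+6+7 = 17 sets the makespan at 17 days.
Longest path through Insulate: 15 days (earliest finish 15, latest finish 17).
So Insulate can slip 17 − 15 = 2 days.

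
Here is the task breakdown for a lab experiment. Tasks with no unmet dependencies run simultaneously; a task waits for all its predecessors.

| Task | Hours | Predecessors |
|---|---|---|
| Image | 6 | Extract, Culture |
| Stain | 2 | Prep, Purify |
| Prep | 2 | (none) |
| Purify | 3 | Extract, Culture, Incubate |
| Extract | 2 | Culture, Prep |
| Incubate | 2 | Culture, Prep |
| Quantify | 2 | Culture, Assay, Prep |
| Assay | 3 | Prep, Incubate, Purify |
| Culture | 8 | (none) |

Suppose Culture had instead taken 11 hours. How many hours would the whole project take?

21

Baseline: Culture→Incubate→Purify→Assay→Quantify = 8+2+3+3+2 = 18 → 18 hours.
Since Culture is critical, the +3 change carries straight to that chain (now 21 hours).
The critical path is still Culture→Incubate→Purify→Assay→Quantify; finish is now 21 hours.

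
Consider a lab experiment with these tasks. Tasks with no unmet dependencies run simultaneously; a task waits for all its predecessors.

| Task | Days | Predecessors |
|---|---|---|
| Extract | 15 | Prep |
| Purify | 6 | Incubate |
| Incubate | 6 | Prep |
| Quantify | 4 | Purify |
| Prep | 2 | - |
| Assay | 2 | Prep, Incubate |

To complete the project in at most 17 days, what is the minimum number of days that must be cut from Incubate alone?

1

Current finish: 18 days; target: 17.
Incubate is on every critical path, so each day cut from Incubate cuts the finish by one (this holds down to a finish of 17).
Need 18 − 17 = 1 day off Incubate → Incubate becomes 5 days, finish becomes 17.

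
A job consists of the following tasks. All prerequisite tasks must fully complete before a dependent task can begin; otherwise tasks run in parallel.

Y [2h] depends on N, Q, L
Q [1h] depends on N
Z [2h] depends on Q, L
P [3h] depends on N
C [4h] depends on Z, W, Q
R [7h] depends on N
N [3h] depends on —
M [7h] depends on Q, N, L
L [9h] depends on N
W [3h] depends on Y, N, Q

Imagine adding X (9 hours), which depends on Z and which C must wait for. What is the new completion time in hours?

Originally the project takes 21 hours.
With X inserted, C now waits for max(Z, W, Q, X).
New critical path: N→L→Z→X→C = 3+9+2+9+4 = 27 ⇒ 27 hours.

27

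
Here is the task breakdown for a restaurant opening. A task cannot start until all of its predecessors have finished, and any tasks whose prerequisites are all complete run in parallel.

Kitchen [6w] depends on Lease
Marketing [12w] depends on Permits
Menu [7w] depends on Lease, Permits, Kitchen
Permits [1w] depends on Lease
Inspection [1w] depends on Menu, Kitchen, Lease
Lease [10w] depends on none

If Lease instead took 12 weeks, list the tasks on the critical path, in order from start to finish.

Lease, Kitchen, Menu, Inspection

Actual critical path: Lease→Kitchen→Menu→Inspection = 10+6+7+1 = 24 ⇒ 24 weeks.
Lease lies on that path, so at 12 weeks the path becomes 26 weeks.
That remains the longest chain; total 26 weeks.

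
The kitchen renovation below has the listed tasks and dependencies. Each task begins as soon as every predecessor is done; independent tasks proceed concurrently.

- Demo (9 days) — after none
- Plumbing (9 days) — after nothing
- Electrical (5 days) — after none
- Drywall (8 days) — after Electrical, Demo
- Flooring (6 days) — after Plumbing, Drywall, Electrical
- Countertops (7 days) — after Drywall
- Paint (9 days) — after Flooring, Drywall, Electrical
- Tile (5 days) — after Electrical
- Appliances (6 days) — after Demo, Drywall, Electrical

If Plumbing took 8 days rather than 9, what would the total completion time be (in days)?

32

The binding path is Demo→Drywall→Flooring→Paint = 9+8+6+9 = 32; finish at 32 days.
Plumbing has 8 days of float (longest path through it is 24).
The critical path is still Demo→Drywall→Flooring→Paint; finish is now 32 days.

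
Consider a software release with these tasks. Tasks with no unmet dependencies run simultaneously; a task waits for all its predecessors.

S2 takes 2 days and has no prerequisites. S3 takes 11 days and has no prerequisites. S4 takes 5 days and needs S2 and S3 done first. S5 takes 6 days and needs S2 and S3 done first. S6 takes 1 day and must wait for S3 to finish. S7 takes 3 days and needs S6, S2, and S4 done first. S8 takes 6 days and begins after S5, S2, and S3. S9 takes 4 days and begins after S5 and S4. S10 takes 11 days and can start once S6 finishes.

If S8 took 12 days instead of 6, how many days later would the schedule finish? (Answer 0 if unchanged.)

6

Actual critical path: S3→S5→S8 = 11+6+6 = 23 ⇒ 23 days.
Since S8 is critical, the +6 change carries straight to that chain (now 29 days).
The critical path is still S3→S5→S8; finish is now 29 days.
Change in finish: 29 − 23 = +6 days.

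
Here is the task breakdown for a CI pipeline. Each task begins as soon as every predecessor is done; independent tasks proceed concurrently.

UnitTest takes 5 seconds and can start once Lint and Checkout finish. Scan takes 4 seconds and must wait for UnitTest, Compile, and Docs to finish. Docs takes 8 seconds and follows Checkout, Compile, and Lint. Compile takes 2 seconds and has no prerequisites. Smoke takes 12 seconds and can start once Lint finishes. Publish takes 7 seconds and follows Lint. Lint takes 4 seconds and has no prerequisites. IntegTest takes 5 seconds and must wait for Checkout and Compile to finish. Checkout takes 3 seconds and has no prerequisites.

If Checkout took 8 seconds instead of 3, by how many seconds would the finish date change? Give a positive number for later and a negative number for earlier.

Baseline: Lint→Docs→Scan = 4+8+4 = 16 → 16 seconds.
The longest path through Checkout is only 15 seconds, so Checkout has float 1.
The binding chain switches to Checkout→Docs→Scan = 8+8+4 = 20; finish 20 seconds.
Change in finish: 20 − 16 = +4 seconds.

4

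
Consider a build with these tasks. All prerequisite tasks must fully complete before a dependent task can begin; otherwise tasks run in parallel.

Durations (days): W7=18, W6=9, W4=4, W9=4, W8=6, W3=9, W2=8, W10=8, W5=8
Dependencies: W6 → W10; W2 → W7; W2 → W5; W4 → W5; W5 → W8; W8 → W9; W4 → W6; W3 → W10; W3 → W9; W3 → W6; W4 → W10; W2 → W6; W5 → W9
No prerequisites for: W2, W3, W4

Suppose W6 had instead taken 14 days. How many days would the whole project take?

31

The binding path is W3→W6→W10 = 9+9+8 = 26; finish at 26 days.
W6 lies on that path, so at 14 days the path becomes 31 days.
The critical path is still W3→W6→W10; finish is now 31 days.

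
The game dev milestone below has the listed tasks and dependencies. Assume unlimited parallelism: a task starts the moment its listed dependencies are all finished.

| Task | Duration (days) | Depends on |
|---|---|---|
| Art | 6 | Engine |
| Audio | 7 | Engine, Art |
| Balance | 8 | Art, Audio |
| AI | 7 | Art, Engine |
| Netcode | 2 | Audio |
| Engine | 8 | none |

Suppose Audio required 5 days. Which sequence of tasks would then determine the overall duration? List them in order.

The binding path is Engine→Art→Audio→Balance = 8+6+7+8 = 29; finish at 29 days.
Since Audio is critical, the -2 change carries straight to that chain (now 27 days).
That remains the longest chain; total 27 days.

Engine, Art, Audio, Balance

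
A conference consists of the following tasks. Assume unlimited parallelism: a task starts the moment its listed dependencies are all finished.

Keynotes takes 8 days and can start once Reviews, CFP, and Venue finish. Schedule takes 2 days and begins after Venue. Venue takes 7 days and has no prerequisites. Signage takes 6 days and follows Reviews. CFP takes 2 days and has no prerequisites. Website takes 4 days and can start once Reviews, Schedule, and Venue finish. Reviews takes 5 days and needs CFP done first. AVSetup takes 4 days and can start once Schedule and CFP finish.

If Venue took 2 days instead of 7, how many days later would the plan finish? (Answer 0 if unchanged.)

0

As given, the longest chain is Venue→Keynotes = 7+8 = 15, so the finish is 15 days.
Venue lies on that path, so at 2 days the path becomes 10 days.
The binding chain switches to CFP→Reviews→Keynotes = 2+5+8 = 15; finish 15 days.
Change in finish: 15 − 15 = +0 days.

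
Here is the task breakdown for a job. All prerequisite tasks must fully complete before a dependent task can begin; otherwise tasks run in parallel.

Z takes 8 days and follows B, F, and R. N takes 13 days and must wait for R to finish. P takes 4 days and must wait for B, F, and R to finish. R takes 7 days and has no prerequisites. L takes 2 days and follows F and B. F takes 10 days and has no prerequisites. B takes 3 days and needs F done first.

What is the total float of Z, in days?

0

The longest chain is F→B→Z = 10+3+8 = 21; overall finish 21 days.
Z finishes as early as 21 and must finish by 21.
Float = 21 − 21 = 0.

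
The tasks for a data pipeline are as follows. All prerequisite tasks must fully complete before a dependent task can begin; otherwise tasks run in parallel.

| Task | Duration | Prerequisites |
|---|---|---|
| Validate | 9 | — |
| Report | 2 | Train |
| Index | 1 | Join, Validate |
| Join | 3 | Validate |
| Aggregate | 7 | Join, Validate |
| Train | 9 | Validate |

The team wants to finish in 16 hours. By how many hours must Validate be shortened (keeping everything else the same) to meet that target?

4

Current finish: 20 hours; target: 16.
Validate is on every critical path, so each hour cut from Validate cuts the finish by one (this holds down to a finish of 12).
Need 20 − 16 = 4 hours off Validate → Validate becomes 5 hours, finish becomes 16.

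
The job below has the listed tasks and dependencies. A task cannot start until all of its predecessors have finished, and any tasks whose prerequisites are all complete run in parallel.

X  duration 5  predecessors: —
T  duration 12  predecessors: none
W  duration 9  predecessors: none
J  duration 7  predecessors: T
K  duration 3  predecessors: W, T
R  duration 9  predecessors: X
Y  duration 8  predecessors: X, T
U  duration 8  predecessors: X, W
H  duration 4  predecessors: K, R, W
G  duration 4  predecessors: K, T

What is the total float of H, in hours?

1

Critical path: T→Y = 12+8 = 20, so the finish is 20 hours.
H finishes as early as 19 and must finish by 20.
So H can slip 20 − 19 = 1 hour.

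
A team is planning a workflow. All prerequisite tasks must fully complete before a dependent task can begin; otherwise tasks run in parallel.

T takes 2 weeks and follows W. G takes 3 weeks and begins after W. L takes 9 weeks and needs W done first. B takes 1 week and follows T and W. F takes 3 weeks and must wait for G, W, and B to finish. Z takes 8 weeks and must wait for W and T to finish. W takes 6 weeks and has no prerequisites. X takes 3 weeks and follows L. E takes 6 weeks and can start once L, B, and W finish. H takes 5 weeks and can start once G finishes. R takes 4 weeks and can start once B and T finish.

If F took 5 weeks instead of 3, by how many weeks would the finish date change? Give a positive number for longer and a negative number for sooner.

Critical path before the change: W→L→E = 6+9+6 = 21 giving 21 weeks.
F is off the critical path — its longest chain is 12 weeks, giving 9 of slack.
That remains the longest chain; total 21 weeks.
Change in finish: 21 − 21 = +0 weeks.

0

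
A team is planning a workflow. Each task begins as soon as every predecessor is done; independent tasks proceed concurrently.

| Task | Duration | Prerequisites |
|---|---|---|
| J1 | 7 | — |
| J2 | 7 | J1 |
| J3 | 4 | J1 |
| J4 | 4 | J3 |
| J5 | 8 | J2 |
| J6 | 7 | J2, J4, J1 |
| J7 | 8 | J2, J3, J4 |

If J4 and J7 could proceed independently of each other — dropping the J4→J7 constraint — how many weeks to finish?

22

Before: longest chain J1→J3→J4→J7 = 7+4+4+8 = 23, finish 23.
Without J4→J7, J7's earliest start moves from 15 to 14.
The longest chain is now J1→J2→J5 = 7+7+8 = 22, so the job takes 22 weeks.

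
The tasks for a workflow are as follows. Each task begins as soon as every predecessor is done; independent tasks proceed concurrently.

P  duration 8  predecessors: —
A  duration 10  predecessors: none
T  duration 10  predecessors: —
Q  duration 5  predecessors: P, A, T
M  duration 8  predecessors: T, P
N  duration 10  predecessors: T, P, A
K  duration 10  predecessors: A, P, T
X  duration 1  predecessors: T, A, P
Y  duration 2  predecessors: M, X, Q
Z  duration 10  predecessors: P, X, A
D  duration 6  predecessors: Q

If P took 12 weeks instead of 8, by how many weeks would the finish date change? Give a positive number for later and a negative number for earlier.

Baseline: A→Q→D = 10+5+6 = 21 → 21 weeks.
P is off the critical path — its longest chain is 19 weeks, giving 2 of slack.
Now P→Q→D = 12+5+6 = 23 is longest, so the finish becomes 23 weeks.
Change in finish: 23 − 21 = +2 weeks.

2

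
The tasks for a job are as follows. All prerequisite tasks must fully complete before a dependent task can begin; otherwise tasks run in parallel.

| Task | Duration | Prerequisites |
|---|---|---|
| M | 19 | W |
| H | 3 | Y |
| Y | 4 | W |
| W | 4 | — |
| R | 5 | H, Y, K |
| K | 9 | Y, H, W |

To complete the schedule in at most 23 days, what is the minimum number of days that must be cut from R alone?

Current finish: 25 days; target: 23.
R is on every critical path, so each day cut from R cuts the finish by one (this holds down to a finish of 23).
Need 25 − 23 = 2 days off R → R becomes 3 days, finish becomes 23.

2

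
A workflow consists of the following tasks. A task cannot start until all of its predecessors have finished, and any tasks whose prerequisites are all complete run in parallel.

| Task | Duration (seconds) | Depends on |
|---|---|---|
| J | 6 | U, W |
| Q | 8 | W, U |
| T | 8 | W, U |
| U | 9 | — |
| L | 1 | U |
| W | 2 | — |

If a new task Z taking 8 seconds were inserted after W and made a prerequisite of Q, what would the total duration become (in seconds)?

Originally the workflow takes 17 seconds.
With Z inserted, Q now waits for max(W, U, Z).
New critical path: W→Z→Q = 2+8+8 = 18 ⇒ 18 seconds.

18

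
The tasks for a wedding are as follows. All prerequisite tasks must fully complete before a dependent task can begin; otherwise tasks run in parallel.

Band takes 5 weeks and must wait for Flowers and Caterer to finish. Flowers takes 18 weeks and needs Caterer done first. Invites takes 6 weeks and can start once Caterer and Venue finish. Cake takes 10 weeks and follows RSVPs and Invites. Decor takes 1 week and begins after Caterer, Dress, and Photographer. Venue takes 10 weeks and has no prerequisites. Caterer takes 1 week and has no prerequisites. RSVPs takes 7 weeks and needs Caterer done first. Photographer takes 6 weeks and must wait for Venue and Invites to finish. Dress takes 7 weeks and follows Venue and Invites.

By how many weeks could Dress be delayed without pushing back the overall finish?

2

Venue→Invites→Cake = 10+6+10 = 26 sets the makespan at 26 weeks.
The longest chain containing Dress totals 24 weeks.
So Dress can slip 25 − 23 = 2 weeks.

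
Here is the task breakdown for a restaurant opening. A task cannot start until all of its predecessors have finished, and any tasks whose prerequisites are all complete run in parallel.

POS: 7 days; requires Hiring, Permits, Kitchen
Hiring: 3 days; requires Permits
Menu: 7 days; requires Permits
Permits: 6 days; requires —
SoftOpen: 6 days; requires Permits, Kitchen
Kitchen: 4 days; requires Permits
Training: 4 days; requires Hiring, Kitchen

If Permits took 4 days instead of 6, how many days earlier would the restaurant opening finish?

Actual critical path: Permits→Kitchen→POS = 6+4+7 = 17 ⇒ 17 days.
Since Permits is critical, the -2 change carries straight to that chain (now 15 days).
No other chain overtakes it, so the finish is 15 days.
Change in finish: 15 − 17 = -2 days.

2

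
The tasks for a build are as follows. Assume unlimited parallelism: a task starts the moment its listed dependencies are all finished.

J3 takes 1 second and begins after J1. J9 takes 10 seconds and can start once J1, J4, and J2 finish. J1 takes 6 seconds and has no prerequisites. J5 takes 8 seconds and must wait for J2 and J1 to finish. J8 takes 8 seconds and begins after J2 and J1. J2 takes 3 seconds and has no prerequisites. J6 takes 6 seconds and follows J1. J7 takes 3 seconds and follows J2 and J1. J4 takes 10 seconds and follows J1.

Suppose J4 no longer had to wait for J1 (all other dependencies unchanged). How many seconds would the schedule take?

20

Original critical path: J1→J4→J9 = 6+10+10 = 26 ⇒ 26 seconds.
Without J1→J4, J4's earliest start moves from 6 to 0.
New critical path: J4→J9 = 10+10 = 20 ⇒ 20 seconds.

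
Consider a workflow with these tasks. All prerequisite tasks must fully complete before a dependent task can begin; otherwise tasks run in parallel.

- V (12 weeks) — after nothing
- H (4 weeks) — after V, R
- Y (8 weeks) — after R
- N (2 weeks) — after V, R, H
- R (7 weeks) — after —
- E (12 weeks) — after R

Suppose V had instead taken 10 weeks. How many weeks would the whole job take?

19

Actual critical path: R→E = 7+12 = 19 ⇒ 19 weeks.
The longest path through V is only 18 weeks, so V has float 1.
No other chain overtakes it, so the finish is 19 weeks.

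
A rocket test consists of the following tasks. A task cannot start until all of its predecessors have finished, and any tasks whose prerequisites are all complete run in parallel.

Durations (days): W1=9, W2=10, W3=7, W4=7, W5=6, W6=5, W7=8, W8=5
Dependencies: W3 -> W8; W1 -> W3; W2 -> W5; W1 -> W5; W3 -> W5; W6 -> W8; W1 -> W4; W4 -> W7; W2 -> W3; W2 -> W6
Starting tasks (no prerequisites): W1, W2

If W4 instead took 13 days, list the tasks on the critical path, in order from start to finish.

Baseline: W1→W4→W7 = 9+7+8 = 24 → 24 days.
W4 is on the critical path; changing it to 13 makes that path 30 days.
No other chain overtakes it, so the finish is 30 days.

W1, W4, W7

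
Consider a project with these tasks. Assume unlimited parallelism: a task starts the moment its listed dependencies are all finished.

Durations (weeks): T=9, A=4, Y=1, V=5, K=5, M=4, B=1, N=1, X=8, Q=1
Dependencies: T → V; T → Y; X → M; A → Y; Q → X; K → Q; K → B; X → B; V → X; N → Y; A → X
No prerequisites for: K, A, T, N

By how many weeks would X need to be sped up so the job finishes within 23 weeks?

3

Current finish: 26 weeks; target: 23.
X is on every critical path, so each week cut from X cuts the finish by one (this holds down to a finish of 19).
Need 26 − 23 = 3 weeks off X → X becomes 5 weeks, finish becomes 23.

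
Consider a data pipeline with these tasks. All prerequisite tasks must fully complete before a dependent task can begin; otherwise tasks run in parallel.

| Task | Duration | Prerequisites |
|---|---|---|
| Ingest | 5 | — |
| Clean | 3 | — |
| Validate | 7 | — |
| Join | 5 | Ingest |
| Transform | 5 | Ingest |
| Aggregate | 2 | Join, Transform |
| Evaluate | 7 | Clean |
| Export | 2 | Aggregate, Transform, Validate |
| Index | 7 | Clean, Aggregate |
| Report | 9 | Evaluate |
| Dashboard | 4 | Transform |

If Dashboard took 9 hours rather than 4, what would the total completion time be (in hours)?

19

Actual critical path: Ingest→Join→Aggregate→Index = 5+5+2+7 = 19 ⇒ 19 hours.
Dashboard is off the critical path — its longest chain is 14 hours, giving 5 of slack.
That remains the longest chain; total 19 hours.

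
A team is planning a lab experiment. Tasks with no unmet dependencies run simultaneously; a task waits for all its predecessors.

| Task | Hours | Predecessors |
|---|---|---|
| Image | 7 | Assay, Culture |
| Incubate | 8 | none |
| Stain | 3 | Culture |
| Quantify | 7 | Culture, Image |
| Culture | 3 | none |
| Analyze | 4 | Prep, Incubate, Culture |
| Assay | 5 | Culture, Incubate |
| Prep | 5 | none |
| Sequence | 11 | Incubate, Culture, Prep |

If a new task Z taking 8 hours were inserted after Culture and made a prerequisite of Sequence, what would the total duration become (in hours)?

Originally the lab experiment takes 27 hours.
With Z inserted, Sequence now waits for max(Incubate, Culture, Prep, Z).
New critical path: Incubate→Assay→Image→Quantify = 8+5+7+7 = 27 ⇒ 27 hours.

27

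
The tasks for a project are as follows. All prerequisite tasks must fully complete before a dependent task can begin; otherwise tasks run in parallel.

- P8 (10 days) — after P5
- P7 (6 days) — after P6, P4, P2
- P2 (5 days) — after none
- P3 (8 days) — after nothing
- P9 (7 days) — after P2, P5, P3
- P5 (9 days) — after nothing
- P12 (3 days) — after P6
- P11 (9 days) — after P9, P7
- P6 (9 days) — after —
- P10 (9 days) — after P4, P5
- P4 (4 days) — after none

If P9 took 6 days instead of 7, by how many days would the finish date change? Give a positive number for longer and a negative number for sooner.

-1

Critical path before the change: P5→P9→P11 = 9+7+9 = 25 giving 25 days.
Since P9 is critical, the -1 change carries straight to that chain (now 24 days).
The critical path is still P5→P9→P11; finish is now 24 days.
Change in finish: 24 − 25 = -1 days.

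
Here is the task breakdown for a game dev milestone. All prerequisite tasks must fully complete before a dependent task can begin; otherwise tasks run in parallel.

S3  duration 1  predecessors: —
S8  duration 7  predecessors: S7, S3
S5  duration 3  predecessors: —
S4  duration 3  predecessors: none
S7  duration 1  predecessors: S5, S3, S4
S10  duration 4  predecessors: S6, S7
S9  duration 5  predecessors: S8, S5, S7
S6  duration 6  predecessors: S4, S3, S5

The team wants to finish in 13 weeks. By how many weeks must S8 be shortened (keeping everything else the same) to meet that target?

3

Current finish: 16 weeks; target: 13.
S8 is on every critical path, so each week cut from S8 cuts the finish by one (this holds down to a finish of 13).
Need 16 − 13 = 3 weeks off S8 → S8 becomes 4 weeks, finish becomes 13.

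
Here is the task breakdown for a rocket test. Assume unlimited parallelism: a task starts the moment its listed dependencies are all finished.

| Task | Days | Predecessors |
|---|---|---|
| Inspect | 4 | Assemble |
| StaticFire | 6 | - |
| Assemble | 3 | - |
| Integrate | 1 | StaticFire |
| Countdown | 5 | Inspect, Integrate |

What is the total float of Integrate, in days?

Critical path: Assemble→Inspect→Countdown = 3+4+5 = 12, so the finish is 12 days.
Integrate finishes as early as 7 and must finish by 7.
Slack of Integrate = 6 − 6 = 0 days.

0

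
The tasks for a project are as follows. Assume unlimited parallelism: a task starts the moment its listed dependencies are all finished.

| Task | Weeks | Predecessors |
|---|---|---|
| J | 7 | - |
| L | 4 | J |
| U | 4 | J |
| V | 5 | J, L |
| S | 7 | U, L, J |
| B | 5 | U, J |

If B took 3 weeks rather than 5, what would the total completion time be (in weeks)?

As given, the longest chain is J→L→S = 7+4+7 = 18, so the finish is 18 weeks.
B has 2 weeks of float (longest path through it is 16).
No other chain overtakes it, so the finish is 18 weeks.

18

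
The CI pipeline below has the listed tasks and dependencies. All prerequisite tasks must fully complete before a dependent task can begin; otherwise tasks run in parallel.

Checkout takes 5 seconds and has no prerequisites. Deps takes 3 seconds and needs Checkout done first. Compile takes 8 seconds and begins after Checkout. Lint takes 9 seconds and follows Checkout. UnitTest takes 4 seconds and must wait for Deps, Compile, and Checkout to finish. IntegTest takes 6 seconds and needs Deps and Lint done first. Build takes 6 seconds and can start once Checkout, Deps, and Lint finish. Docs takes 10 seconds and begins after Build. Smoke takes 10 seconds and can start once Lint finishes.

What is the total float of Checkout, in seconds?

Critical path: Checkout→Lint→Build→Docs = 5+9+6+10 = 30, so the finish is 30 seconds.
Checkout finishes as early as 5 and must finish by 5.
Float = 30 − 30 = 0.

0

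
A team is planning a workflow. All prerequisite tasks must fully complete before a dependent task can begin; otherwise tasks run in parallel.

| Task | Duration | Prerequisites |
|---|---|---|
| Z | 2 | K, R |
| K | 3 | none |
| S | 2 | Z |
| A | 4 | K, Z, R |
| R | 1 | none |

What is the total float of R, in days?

2

K→Z→A = 3+2+4 = 9 sets the makespan at 9 days.
R finishes as early as 1 and must finish by 3.
Float = 9 − 7 = 2.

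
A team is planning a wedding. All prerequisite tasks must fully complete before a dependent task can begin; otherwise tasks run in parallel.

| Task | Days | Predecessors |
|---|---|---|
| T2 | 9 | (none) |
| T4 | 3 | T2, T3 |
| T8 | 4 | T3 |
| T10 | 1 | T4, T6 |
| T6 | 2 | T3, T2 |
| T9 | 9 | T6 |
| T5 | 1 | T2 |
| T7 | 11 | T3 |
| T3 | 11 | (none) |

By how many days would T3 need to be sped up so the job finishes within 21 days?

Current finish: 22 days; target: 21.
T3 is on every critical path, so each day cut from T3 cuts the finish by one (this holds down to a finish of 20).
Need 22 − 21 = 1 day off T3 → T3 becomes 10 days, finish becomes 21.

1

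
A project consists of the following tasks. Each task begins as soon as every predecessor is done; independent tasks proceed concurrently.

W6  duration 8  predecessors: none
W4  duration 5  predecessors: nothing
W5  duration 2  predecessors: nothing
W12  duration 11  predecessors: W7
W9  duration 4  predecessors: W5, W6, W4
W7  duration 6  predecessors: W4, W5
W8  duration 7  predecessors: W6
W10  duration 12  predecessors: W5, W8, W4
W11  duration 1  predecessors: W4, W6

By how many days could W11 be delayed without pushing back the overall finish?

W6→W8→W10 = 8+7+12 = 27 sets the makespan at 27 days.
Longest path through W11: 9 days (earliest finish 9, latest finish 27).
Slack of W11 = 26 − 8 = 18 days.

18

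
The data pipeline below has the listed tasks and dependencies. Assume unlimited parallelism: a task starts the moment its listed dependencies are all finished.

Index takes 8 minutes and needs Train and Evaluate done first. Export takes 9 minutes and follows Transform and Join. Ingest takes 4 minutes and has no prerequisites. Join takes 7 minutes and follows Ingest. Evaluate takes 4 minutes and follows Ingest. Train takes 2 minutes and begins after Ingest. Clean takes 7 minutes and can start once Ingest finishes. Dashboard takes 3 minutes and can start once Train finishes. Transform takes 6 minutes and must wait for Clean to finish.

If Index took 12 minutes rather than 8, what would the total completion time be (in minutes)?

Critical path before the change: Ingest→Clean→Transform→Export = 4+7+6+9 = 26 giving 26 minutes.
The longest path through Index is only 16 minutes, so Index has float 10.
That remains the longest chain; total 26 minutes.

26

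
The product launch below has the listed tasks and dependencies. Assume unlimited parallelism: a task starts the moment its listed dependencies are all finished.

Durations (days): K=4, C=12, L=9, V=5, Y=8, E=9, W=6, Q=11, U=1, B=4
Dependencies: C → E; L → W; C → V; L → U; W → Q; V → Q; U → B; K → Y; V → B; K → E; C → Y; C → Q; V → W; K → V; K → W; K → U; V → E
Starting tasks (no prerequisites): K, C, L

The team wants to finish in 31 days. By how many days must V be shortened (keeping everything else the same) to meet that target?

Current finish: 34 days; target: 31.
V is on every critical path, so each day cut from V cuts the finish by one (this holds down to a finish of 30).
Need 34 − 31 = 3 days off V → V becomes 2 days, finish becomes 31.

3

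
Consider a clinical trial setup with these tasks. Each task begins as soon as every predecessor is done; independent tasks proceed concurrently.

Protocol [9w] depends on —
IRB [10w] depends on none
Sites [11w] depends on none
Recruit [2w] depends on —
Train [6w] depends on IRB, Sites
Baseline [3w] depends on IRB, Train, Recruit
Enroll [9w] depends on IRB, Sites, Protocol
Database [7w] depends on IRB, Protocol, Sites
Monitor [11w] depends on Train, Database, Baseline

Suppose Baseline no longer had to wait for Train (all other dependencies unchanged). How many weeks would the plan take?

Original critical path: Sites→Train→Baseline→Monitor = 11+6+3+11 = 31 ⇒ 31 weeks.
Without Train→Baseline, Baseline's earliest start moves from 17 to 10.
The longest chain is now Sites→Database→Monitor = 11+7+11 = 29, so the plan takes 29 weeks.

29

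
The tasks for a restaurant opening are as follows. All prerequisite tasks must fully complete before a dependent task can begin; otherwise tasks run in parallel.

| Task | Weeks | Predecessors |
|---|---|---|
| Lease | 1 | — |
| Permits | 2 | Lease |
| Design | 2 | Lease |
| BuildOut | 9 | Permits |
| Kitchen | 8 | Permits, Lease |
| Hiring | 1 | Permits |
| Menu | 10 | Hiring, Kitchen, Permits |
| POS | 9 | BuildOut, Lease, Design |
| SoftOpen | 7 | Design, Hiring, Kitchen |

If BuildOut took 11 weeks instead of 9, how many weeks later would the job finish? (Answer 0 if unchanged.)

Critical path before the change: Lease→Permits→BuildOut→POS = 1+2+9+9 = 21 giving 21 weeks.
BuildOut is on the critical path; changing it to 11 makes that path 23 weeks.
That remains the longest chain; total 23 weeks.
Change in finish: 23 − 21 = +2 weeks.

2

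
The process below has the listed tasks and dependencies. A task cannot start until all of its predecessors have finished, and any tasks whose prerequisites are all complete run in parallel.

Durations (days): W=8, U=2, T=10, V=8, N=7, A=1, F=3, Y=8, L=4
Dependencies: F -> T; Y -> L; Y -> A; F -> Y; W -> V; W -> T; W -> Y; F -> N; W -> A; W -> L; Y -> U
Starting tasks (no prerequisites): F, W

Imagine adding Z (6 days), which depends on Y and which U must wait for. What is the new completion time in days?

24

Originally the schedule takes 20 days.
With Z inserted, U now waits for max(Y, Z).
New critical path: W→Y→Z→U = 8+8+6+2 = 24 ⇒ 24 days.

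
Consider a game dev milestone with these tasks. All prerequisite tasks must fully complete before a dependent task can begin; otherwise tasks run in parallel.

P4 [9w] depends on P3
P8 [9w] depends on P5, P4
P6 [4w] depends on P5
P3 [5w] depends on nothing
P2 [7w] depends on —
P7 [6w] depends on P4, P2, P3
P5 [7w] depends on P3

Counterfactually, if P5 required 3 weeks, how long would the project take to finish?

23

Baseline: P3→P4→P8 = 5+9+9 = 23 → 23 weeks.
The longest path through P5 is only 21 weeks, so P5 has float 2.
No other chain overtakes it, so the finish is 23 weeks.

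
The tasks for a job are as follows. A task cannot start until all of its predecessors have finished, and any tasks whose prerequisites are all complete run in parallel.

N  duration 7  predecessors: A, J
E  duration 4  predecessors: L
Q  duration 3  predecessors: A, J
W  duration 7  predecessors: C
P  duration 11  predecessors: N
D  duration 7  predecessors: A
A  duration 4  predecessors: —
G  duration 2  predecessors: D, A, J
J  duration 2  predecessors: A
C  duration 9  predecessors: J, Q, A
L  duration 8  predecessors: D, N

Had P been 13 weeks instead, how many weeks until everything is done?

The binding path is A→J→Q→C→W = 4+2+3+9+7 = 25; finish at 25 weeks.
The longest path through P is only 24 weeks, so P has float 1.
Now A→J→N→P = 4+2+7+13 = 26 is longest, so the finish becomes 26 weeks.

26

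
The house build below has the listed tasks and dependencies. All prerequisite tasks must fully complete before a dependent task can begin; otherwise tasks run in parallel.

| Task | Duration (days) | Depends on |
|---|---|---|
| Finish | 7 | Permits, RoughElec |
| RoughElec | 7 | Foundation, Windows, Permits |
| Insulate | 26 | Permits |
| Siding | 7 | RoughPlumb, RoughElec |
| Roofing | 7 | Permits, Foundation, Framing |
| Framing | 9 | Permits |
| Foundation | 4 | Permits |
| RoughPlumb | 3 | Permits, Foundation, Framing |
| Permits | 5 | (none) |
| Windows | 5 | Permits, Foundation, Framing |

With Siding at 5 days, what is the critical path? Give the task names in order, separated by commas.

Permits, Framing, Windows, RoughElec, Finish

Baseline: Permits→Framing→Windows→RoughElec→Siding = 5+9+5+7+7 = 33 → 33 days.
Siding is on the critical path; changing it to 5 makes that path 31 days.
The binding chain switches to Permits→Framing→Windows→RoughElec→Finish = 5+9+5+7+7 = 33; finish 33 days.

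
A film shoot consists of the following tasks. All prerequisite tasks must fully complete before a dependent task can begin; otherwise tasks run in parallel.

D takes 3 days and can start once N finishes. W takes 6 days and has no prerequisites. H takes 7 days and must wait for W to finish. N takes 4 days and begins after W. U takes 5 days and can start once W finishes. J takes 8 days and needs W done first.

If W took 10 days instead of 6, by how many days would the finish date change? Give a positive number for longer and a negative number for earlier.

4

Baseline: W→J = 6+8 = 14 → 14 days.
Since W is critical, the +4 change carries straight to that chain (now 18 days).
The critical path is still W→J; finish is now 18 days.
Change in finish: 18 − 14 = +4 days.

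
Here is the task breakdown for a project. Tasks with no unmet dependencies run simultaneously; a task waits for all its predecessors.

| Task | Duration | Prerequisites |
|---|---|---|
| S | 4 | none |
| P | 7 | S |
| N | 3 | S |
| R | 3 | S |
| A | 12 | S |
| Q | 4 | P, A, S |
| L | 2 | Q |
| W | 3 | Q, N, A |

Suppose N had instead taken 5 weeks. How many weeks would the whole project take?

23

Baseline: S→A→Q→W = 4+12+4+3 = 23 → 23 weeks.
N is off the critical path — its longest chain is 10 weeks, giving 13 of slack.
That remains the longest chain; total 23 weeks.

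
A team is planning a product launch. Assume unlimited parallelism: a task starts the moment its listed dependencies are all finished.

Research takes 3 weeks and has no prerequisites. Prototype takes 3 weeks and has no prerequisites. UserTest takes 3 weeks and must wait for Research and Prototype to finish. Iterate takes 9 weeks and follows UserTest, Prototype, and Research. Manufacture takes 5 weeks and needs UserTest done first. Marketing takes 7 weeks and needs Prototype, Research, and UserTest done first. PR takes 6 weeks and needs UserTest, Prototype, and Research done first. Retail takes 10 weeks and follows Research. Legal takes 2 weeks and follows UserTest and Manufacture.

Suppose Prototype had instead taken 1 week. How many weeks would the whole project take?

15

Baseline: Prototype→UserTest→Iterate = 3+3+9 = 15 → 15 weeks.
Prototype is on the critical path; changing it to 1 makes that path 13 weeks.
Now Research→UserTest→Iterate = 3+3+9 = 15 is longest, so the finish becomes 15 weeks.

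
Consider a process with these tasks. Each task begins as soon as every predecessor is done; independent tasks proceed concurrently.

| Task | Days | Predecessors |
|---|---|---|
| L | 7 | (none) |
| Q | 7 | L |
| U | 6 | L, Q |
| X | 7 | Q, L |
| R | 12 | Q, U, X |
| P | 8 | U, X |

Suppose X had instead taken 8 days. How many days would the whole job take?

34

As given, the longest chain is L→Q→X→R = 7+7+7+12 = 33, so the finish is 33 days.
Since X is critical, the +1 change carries straight to that chain (now 34 days).
The critical path is still L→Q→X→R; finish is now 34 days.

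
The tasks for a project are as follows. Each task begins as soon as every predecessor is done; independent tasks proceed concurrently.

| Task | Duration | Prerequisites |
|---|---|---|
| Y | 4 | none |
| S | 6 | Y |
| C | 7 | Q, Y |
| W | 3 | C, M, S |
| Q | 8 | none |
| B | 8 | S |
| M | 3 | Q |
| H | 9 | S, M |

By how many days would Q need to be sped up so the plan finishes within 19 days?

1

Current finish: 20 days; target: 19.
Q is on every critical path, so each day cut from Q cuts the finish by one (this holds down to a finish of 19).
Need 20 − 19 = 1 day off Q → Q becomes 7 days, finish becomes 19.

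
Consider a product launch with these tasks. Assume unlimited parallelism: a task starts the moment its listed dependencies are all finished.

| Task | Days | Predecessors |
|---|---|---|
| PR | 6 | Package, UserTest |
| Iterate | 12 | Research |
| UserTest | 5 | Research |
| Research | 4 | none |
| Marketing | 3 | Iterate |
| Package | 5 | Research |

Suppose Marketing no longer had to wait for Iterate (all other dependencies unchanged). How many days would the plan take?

Original critical path: Research→Iterate→Marketing = 4+12+3 = 19 ⇒ 19 days.
Without Iterate→Marketing, Marketing's earliest start moves from 16 to 0.
The longest chain is now Research→Iterate = 4+12 = 16, so the plan takes 16 days.

16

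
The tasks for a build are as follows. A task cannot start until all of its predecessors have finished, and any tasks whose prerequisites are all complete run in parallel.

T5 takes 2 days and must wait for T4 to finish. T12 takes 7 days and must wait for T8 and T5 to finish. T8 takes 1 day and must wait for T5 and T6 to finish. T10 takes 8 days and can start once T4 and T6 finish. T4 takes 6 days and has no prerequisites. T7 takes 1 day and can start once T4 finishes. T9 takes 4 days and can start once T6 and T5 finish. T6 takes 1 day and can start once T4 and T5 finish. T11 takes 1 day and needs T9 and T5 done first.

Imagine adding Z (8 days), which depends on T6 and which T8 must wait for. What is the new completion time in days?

25

Originally the plan takes 17 days.
With Z inserted, T8 now waits for max(T5, T6, Z).
New critical path: T4→T5→T6→Z→T8→T12 = 6+2+1+8+1+7 = 25 ⇒ 25 days.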